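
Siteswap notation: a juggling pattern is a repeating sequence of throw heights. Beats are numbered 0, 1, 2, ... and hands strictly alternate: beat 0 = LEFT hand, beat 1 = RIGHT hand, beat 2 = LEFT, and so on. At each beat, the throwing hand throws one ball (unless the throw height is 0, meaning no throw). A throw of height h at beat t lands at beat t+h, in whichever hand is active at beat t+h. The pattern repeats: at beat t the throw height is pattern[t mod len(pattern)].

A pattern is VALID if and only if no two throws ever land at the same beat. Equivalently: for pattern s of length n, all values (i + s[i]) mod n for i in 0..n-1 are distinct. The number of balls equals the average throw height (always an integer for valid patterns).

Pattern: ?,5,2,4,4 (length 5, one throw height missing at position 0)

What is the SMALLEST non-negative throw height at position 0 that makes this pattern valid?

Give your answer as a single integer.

i=0: s[i]=? (unknown)
i=1: (1 + 5) mod 5 = 1
i=2: (2 + 2) mod 5 = 4
i=3: (3 + 4) mod 5 = 2
i=4: (4 + 4) mod 5 = 3
Known residues: [1, 2, 3, 4]; need a permutation of 0..4, so missing residue r = 0
Need (0 + s) mod 5 = 0; smallest s = (0 - 0) mod 5 = 0

Answer: 0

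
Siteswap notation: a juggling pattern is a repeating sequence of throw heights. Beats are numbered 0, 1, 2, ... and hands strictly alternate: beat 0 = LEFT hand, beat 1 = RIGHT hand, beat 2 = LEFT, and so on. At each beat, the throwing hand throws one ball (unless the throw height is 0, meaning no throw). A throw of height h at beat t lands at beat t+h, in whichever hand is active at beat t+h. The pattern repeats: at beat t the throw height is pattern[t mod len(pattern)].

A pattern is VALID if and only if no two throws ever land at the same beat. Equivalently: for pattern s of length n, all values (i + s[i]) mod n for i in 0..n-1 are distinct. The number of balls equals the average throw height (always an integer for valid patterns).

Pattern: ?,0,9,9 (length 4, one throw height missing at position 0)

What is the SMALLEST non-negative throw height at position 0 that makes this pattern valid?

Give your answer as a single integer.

i=0: s[i]=? (unknown)
i=1: (1 + 0) mod 4 = 1
i=2: (2 + 9) mod 4 = 3
i=3: (3 + 9) mod 4 = 0
Known residues: [0, 1, 3]; need a permutation of 0..3, so missing residue r = 2
Need (0 + s) mod 4 = 2; smallest s = (2 - 0) mod 4 = 2

Answer: 2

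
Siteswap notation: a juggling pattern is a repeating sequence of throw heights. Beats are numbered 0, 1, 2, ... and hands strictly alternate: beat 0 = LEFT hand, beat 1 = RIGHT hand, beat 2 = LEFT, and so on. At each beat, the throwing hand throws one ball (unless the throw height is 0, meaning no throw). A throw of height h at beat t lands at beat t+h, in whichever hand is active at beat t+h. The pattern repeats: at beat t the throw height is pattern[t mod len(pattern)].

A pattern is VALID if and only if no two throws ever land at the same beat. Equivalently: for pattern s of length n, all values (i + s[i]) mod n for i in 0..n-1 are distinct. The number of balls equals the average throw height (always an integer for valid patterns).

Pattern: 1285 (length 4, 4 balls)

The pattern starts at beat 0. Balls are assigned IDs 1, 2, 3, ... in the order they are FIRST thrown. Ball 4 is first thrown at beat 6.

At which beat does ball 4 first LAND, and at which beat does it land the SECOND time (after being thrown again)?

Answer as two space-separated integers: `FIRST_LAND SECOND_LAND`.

Beat 0 (L): throw ball1 h=1 -> lands@1:R; in-air after throw: [b1@1:R]
Beat 1 (R): throw ball1 h=2 -> lands@3:R; in-air after throw: [b1@3:R]
Beat 2 (L): throw ball2 h=8 -> lands@10:L; in-air after throw: [b1@3:R b2@10:L]
Beat 3 (R): throw ball1 h=5 -> lands@8:L; in-air after throw: [b1@8:L b2@10:L]
Beat 4 (L): throw ball3 h=1 -> lands@5:R; in-air after throw: [b3@5:R b1@8:L b2@10:L]
Beat 5 (R): throw ball3 h=2 -> lands@7:R; in-air after throw: [b3@7:R b1@8:L b2@10:L]
Beat 6 (L): throw ball4 h=8 -> lands@14:L; in-air after throw: [b3@7:R b1@8:L b2@10:L b4@14:L]
Beat 7 (R): throw ball3 h=5 -> lands@12:L; in-air after throw: [b1@8:L b2@10:L b3@12:L b4@14:L]
Beat 8 (L): throw ball1 h=1 -> lands@9:R; in-air after throw: [b1@9:R b2@10:L b3@12:L b4@14:L]
Beat 9 (R): throw ball1 h=2 -> lands@11:R; in-air after throw: [b2@10:L b1@11:R b3@12:L b4@14:L]
Beat 10 (L): throw ball2 h=8 -> lands@18:L; in-air after throw: [b1@11:R b3@12:L b4@14:L b2@18:L]
Beat 11 (R): throw ball1 h=5 -> lands@16:L; in-air after throw: [b3@12:L b4@14:L b1@16:L b2@18:L]
Beat 12 (L): throw ball3 h=1 -> lands@13:R; in-air after throw: [b3@13:R b4@14:L b1@16:L b2@18:L]
Beat 13 (R): throw ball3 h=2 -> lands@15:R; in-air after throw: [b4@14:L b3@15:R b1@16:L b2@18:L]
Beat 14 (L): throw ball4 h=8 -> lands@22:L; in-air after throw: [b3@15:R b1@16:L b2@18:L b4@22:L]
Beat 15 (R): throw ball3 h=5 -> lands@20:L; in-air after throw: [b1@16:L b2@18:L b3@20:L b4@22:L]
Beat 16 (L): throw ball1 h=1 -> lands@17:R; in-air after throw: [b1@17:R b2@18:L b3@20:L b4@22:L]
Beat 17 (R): throw ball1 h=2 -> lands@19:R; in-air after throw: [b2@18:L b1@19:R b3@20:L b4@22:L]
Beat 18 (L): throw ball2 h=8 -> lands@26:L; in-air after throw: [b1@19:R b3@20:L b4@22:L b2@26:L]
Beat 19 (R): throw ball1 h=5 -> lands@24:L; in-air after throw: [b3@20:L b4@22:L b1@24:L b2@26:L]
Beat 20 (L): throw ball3 h=1 -> lands@21:R; in-air after throw: [b3@21:R b4@22:L b1@24:L b2@26:L]
Beat 21 (R): throw ball3 h=2 -> lands@23:R; in-air after throw: [b4@22:L b3@23:R b1@24:L b2@26:L]
Beat 22 (L): throw ball4 h=8 -> lands@30:L; in-air after throw: [b3@23:R b1@24:L b2@26:L b4@30:L]
Ball 4: thrown@6 h=8 -> first land @14; rethrown@14 h=8 -> second land @22

Answer: 14 22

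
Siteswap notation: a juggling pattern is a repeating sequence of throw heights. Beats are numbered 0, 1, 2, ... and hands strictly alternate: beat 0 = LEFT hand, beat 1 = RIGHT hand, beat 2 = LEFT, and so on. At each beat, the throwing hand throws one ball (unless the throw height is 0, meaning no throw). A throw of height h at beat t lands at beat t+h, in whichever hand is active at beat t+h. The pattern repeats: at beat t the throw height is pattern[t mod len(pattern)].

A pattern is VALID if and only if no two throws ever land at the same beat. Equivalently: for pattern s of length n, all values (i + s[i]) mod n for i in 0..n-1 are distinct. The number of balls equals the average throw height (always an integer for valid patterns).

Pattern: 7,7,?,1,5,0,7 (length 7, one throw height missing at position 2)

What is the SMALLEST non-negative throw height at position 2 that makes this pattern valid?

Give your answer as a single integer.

Answer: 1

Derivation:
i=0: (0 + 7) mod 7 = 0
i=1: (1 + 7) mod 7 = 1
i=2: s[i]=? (unknown)
i=3: (3 + 1) mod 7 = 4
i=4: (4 + 5) mod 7 = 2
i=5: (5 + 0) mod 7 = 5
i=6: (6 + 7) mod 7 = 6
Known residues: [0, 1, 2, 4, 5, 6]; need a permutation of 0..6, so missing residue r = 3
Need (2 + s) mod 7 = 3; smallest s = (3 - 2) mod 7 = 1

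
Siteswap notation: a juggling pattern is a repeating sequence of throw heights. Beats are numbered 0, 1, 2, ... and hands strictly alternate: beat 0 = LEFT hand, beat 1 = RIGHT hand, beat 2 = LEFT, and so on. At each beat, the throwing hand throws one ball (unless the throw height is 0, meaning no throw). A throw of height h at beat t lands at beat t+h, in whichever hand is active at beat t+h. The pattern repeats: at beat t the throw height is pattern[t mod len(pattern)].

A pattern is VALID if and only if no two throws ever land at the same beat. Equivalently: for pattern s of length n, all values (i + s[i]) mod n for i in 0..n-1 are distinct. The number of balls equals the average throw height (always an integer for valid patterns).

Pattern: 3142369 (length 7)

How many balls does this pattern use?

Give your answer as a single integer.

Pattern = [3, 1, 4, 2, 3, 6, 9], length n = 7
  position 0: throw height = 3, running sum = 3
  position 1: throw height = 1, running sum = 4
  position 2: throw height = 4, running sum = 8
  position 3: throw height = 2, running sum = 10
  position 4: throw height = 3, running sum = 13
  position 5: throw height = 6, running sum = 19
  position 6: throw height = 9, running sum = 28
Total sum = 28; balls = sum / n = 28 / 7 = 4

Answer: 4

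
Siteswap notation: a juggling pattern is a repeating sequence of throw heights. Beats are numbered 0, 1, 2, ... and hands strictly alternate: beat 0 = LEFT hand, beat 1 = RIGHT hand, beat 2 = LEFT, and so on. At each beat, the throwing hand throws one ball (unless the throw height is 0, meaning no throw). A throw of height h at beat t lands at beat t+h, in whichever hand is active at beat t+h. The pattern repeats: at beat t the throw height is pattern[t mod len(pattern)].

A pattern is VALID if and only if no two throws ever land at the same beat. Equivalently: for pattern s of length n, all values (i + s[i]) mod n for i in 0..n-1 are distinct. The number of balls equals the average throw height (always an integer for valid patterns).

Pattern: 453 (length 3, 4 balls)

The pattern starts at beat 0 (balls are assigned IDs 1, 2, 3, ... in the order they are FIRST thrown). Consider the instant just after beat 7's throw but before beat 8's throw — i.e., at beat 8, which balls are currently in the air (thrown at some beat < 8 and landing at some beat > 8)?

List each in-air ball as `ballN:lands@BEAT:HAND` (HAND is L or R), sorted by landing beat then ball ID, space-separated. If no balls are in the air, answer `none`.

Beat 0 (L): throw ball1 h=4 -> lands@4:L; in-air after throw: [b1@4:L]
Beat 1 (R): throw ball2 h=5 -> lands@6:L; in-air after throw: [b1@4:L b2@6:L]
Beat 2 (L): throw ball3 h=3 -> lands@5:R; in-air after throw: [b1@4:L b3@5:R b2@6:L]
Beat 3 (R): throw ball4 h=4 -> lands@7:R; in-air after throw: [b1@4:L b3@5:R b2@6:L b4@7:R]
Beat 4 (L): throw ball1 h=5 -> lands@9:R; in-air after throw: [b3@5:R b2@6:L b4@7:R b1@9:R]
Beat 5 (R): throw ball3 h=3 -> lands@8:L; in-air after throw: [b2@6:L b4@7:R b3@8:L b1@9:R]
Beat 6 (L): throw ball2 h=4 -> lands@10:L; in-air after throw: [b4@7:R b3@8:L b1@9:R b2@10:L]
Beat 7 (R): throw ball4 h=5 -> lands@12:L; in-air after throw: [b3@8:L b1@9:R b2@10:L b4@12:L]
Beat 8 (L): throw ball3 h=3 -> lands@11:R; in-air after throw: [b1@9:R b2@10:L b3@11:R b4@12:L]

Answer: ball1:lands@9:R ball2:lands@10:L ball4:lands@12:L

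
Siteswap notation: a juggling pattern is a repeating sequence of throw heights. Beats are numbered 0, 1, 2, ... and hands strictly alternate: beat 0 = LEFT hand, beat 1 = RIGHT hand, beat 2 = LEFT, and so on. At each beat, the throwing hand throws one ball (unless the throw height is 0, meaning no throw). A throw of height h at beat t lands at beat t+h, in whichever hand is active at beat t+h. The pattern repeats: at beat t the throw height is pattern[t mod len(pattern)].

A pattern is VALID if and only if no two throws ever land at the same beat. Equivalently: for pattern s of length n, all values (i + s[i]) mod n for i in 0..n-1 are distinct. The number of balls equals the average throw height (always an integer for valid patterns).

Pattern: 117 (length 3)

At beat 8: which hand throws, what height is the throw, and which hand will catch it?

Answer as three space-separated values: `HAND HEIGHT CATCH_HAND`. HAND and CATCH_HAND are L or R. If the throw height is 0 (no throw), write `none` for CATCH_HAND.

Answer: L 7 R

Derivation:
Beat 8: 8 mod 2 = 0, so hand = L
Throw height = pattern[8 mod 3] = pattern[2] = 7
Lands at beat 8+7=15, 15 mod 2 = 1, so catch hand = R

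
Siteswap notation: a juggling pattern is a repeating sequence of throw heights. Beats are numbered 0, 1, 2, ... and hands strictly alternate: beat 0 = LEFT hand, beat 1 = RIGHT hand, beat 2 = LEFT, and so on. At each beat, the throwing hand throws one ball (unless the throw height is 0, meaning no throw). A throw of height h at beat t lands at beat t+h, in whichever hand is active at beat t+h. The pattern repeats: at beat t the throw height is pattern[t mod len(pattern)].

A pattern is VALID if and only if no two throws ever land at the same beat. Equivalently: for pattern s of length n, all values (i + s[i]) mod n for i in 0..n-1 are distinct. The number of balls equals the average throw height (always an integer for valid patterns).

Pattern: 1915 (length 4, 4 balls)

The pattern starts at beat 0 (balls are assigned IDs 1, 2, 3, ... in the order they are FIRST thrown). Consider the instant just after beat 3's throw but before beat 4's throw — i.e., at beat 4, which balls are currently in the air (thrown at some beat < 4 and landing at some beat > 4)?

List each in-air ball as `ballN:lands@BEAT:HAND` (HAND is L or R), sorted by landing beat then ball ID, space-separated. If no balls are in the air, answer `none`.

Answer: ball2:lands@8:L ball1:lands@10:L

Derivation:
Beat 0 (L): throw ball1 h=1 -> lands@1:R; in-air after throw: [b1@1:R]
Beat 1 (R): throw ball1 h=9 -> lands@10:L; in-air after throw: [b1@10:L]
Beat 2 (L): throw ball2 h=1 -> lands@3:R; in-air after throw: [b2@3:R b1@10:L]
Beat 3 (R): throw ball2 h=5 -> lands@8:L; in-air after throw: [b2@8:L b1@10:L]
Beat 4 (L): throw ball3 h=1 -> lands@5:R; in-air after throw: [b3@5:R b2@8:L b1@10:L]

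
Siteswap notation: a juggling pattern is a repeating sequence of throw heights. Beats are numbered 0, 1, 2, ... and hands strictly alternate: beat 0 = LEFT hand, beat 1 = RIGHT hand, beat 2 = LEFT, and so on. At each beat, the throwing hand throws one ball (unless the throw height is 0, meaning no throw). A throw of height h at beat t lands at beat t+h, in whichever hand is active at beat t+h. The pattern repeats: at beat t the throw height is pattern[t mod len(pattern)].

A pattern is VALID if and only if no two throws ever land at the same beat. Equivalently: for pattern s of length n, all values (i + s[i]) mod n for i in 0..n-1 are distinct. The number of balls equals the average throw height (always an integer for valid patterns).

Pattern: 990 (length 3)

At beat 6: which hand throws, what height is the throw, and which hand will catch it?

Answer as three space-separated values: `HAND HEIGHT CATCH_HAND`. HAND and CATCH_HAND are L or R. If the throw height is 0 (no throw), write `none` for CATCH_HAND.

Answer: L 9 R

Derivation:
Beat 6: 6 mod 2 = 0, so hand = L
Throw height = pattern[6 mod 3] = pattern[0] = 9
Lands at beat 6+9=15, 15 mod 2 = 1, so catch hand = R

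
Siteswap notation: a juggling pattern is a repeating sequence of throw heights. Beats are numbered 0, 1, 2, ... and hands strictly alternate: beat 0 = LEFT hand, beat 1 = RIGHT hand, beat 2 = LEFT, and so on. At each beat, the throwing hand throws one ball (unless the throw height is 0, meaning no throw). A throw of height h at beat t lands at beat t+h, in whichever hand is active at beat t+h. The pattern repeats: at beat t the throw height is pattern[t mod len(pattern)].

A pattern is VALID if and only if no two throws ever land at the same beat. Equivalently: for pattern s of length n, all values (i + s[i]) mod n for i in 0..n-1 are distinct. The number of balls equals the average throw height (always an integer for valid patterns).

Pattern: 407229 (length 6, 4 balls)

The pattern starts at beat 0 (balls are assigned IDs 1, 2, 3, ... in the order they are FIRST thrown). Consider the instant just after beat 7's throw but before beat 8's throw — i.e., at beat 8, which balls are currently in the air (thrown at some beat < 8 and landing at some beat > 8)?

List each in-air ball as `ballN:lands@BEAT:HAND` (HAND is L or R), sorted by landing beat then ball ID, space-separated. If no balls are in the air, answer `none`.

Answer: ball2:lands@9:R ball1:lands@10:L ball3:lands@14:L

Derivation:
Beat 0 (L): throw ball1 h=4 -> lands@4:L; in-air after throw: [b1@4:L]
Beat 2 (L): throw ball2 h=7 -> lands@9:R; in-air after throw: [b1@4:L b2@9:R]
Beat 3 (R): throw ball3 h=2 -> lands@5:R; in-air after throw: [b1@4:L b3@5:R b2@9:R]
Beat 4 (L): throw ball1 h=2 -> lands@6:L; in-air after throw: [b3@5:R b1@6:L b2@9:R]
Beat 5 (R): throw ball3 h=9 -> lands@14:L; in-air after throw: [b1@6:L b2@9:R b3@14:L]
Beat 6 (L): throw ball1 h=4 -> lands@10:L; in-air after throw: [b2@9:R b1@10:L b3@14:L]
Beat 8 (L): throw ball4 h=7 -> lands@15:R; in-air after throw: [b2@9:R b1@10:L b3@14:L b4@15:R]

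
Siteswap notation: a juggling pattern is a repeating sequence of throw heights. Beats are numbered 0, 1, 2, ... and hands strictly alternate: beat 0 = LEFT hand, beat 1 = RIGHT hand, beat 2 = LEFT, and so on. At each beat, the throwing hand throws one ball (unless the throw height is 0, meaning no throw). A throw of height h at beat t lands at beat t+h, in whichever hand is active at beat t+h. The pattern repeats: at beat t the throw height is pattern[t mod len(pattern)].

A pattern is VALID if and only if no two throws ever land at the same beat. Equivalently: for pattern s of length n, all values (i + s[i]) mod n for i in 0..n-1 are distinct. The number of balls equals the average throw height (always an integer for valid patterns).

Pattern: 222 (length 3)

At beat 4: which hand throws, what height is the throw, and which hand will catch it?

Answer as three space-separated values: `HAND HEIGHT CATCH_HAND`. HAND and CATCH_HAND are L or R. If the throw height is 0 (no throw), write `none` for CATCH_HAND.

Answer: L 2 L

Derivation:
Beat 4: 4 mod 2 = 0, so hand = L
Throw height = pattern[4 mod 3] = pattern[1] = 2
Lands at beat 4+2=6, 6 mod 2 = 0, so catch hand = L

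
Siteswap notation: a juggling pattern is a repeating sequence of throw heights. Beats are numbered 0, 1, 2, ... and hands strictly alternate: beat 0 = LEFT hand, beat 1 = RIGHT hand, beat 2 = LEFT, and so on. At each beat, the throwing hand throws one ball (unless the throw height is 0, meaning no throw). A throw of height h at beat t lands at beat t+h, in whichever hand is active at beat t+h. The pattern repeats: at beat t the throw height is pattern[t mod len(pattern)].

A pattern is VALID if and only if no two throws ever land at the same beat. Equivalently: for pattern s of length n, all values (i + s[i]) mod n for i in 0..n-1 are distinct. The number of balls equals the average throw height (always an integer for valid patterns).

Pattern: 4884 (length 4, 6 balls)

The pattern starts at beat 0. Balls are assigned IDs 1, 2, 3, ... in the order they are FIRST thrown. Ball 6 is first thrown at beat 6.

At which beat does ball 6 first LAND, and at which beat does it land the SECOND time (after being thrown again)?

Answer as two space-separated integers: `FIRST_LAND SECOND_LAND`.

Beat 0 (L): throw ball1 h=4 -> lands@4:L; in-air after throw: [b1@4:L]
Beat 1 (R): throw ball2 h=8 -> lands@9:R; in-air after throw: [b1@4:L b2@9:R]
Beat 2 (L): throw ball3 h=8 -> lands@10:L; in-air after throw: [b1@4:L b2@9:R b3@10:L]
Beat 3 (R): throw ball4 h=4 -> lands@7:R; in-air after throw: [b1@4:L b4@7:R b2@9:R b3@10:L]
Beat 4 (L): throw ball1 h=4 -> lands@8:L; in-air after throw: [b4@7:R b1@8:L b2@9:R b3@10:L]
Beat 5 (R): throw ball5 h=8 -> lands@13:R; in-air after throw: [b4@7:R b1@8:L b2@9:R b3@10:L b5@13:R]
Beat 6 (L): throw ball6 h=8 -> lands@14:L; in-air after throw: [b4@7:R b1@8:L b2@9:R b3@10:L b5@13:R b6@14:L]
Beat 7 (R): throw ball4 h=4 -> lands@11:R; in-air after throw: [b1@8:L b2@9:R b3@10:L b4@11:R b5@13:R b6@14:L]
Beat 8 (L): throw ball1 h=4 -> lands@12:L; in-air after throw: [b2@9:R b3@10:L b4@11:R b1@12:L b5@13:R b6@14:L]
Beat 9 (R): throw ball2 h=8 -> lands@17:R; in-air after throw: [b3@10:L b4@11:R b1@12:L b5@13:R b6@14:L b2@17:R]
Beat 10 (L): throw ball3 h=8 -> lands@18:L; in-air after throw: [b4@11:R b1@12:L b5@13:R b6@14:L b2@17:R b3@18:L]
Beat 11 (R): throw ball4 h=4 -> lands@15:R; in-air after throw: [b1@12:L b5@13:R b6@14:L b4@15:R b2@17:R b3@18:L]
Beat 12 (L): throw ball1 h=4 -> lands@16:L; in-air after throw: [b5@13:R b6@14:L b4@15:R b1@16:L b2@17:R b3@18:L]
Beat 13 (R): throw ball5 h=8 -> lands@21:R; in-air after throw: [b6@14:L b4@15:R b1@16:L b2@17:R b3@18:L b5@21:R]
Beat 14 (L): throw ball6 h=8 -> lands@22:L; in-air after throw: [b4@15:R b1@16:L b2@17:R b3@18:L b5@21:R b6@22:L]
Beat 15 (R): throw ball4 h=4 -> lands@19:R; in-air after throw: [b1@16:L b2@17:R b3@18:L b4@19:R b5@21:R b6@22:L]
Beat 16 (L): throw ball1 h=4 -> lands@20:L; in-air after throw: [b2@17:R b3@18:L b4@19:R b1@20:L b5@21:R b6@22:L]
Beat 17 (R): throw ball2 h=8 -> lands@25:R; in-air after throw: [b3@18:L b4@19:R b1@20:L b5@21:R b6@22:L b2@25:R]
Ball 6: thrown@6 h=8 -> first land @14; rethrown@14 h=8 -> second land @22

Answer: 14 22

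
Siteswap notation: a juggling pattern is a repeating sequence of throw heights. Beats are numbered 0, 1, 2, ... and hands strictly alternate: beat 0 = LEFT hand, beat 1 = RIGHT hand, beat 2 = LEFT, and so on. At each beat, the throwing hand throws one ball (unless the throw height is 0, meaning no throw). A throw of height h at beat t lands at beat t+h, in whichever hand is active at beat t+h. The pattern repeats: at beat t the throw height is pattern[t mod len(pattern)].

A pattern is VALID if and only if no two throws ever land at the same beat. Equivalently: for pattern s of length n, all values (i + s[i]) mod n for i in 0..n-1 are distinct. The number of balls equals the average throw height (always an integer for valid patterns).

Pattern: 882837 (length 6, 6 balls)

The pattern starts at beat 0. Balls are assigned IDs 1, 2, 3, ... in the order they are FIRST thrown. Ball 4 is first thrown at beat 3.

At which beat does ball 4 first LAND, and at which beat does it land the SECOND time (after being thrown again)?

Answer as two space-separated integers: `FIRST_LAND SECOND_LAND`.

Beat 0 (L): throw ball1 h=8 -> lands@8:L; in-air after throw: [b1@8:L]
Beat 1 (R): throw ball2 h=8 -> lands@9:R; in-air after throw: [b1@8:L b2@9:R]
Beat 2 (L): throw ball3 h=2 -> lands@4:L; in-air after throw: [b3@4:L b1@8:L b2@9:R]
Beat 3 (R): throw ball4 h=8 -> lands@11:R; in-air after throw: [b3@4:L b1@8:L b2@9:R b4@11:R]
Beat 4 (L): throw ball3 h=3 -> lands@7:R; in-air after throw: [b3@7:R b1@8:L b2@9:R b4@11:R]
Beat 5 (R): throw ball5 h=7 -> lands@12:L; in-air after throw: [b3@7:R b1@8:L b2@9:R b4@11:R b5@12:L]
Beat 6 (L): throw ball6 h=8 -> lands@14:L; in-air after throw: [b3@7:R b1@8:L b2@9:R b4@11:R b5@12:L b6@14:L]
Beat 7 (R): throw ball3 h=8 -> lands@15:R; in-air after throw: [b1@8:L b2@9:R b4@11:R b5@12:L b6@14:L b3@15:R]
Beat 8 (L): throw ball1 h=2 -> lands@10:L; in-air after throw: [b2@9:R b1@10:L b4@11:R b5@12:L b6@14:L b3@15:R]
Beat 9 (R): throw ball2 h=8 -> lands@17:R; in-air after throw: [b1@10:L b4@11:R b5@12:L b6@14:L b3@15:R b2@17:R]
Beat 10 (L): throw ball1 h=3 -> lands@13:R; in-air after throw: [b4@11:R b5@12:L b1@13:R b6@14:L b3@15:R b2@17:R]
Beat 11 (R): throw ball4 h=7 -> lands@18:L; in-air after throw: [b5@12:L b1@13:R b6@14:L b3@15:R b2@17:R b4@18:L]
Beat 12 (L): throw ball5 h=8 -> lands@20:L; in-air after throw: [b1@13:R b6@14:L b3@15:R b2@17:R b4@18:L b5@20:L]
Beat 13 (R): throw ball1 h=8 -> lands@21:R; in-air after throw: [b6@14:L b3@15:R b2@17:R b4@18:L b5@20:L b1@21:R]
Beat 14 (L): throw ball6 h=2 -> lands@16:L; in-air after throw: [b3@15:R b6@16:L b2@17:R b4@18:L b5@20:L b1@21:R]
Beat 15 (R): throw ball3 h=8 -> lands@23:R; in-air after throw: [b6@16:L b2@17:R b4@18:L b5@20:L b1@21:R b3@23:R]
Beat 16 (L): throw ball6 h=3 -> lands@19:R; in-air after throw: [b2@17:R b4@18:L b6@19:R b5@20:L b1@21:R b3@23:R]
Beat 17 (R): throw ball2 h=7 -> lands@24:L; in-air after throw: [b4@18:L b6@19:R b5@20:L b1@21:R b3@23:R b2@24:L]
Beat 18 (L): throw ball4 h=8 -> lands@26:L; in-air after throw: [b6@19:R b5@20:L b1@21:R b3@23:R b2@24:L b4@26:L]
Ball 4: thrown@3 h=8 -> first land @11; rethrown@11 h=7 -> second land @18

Answer: 11 18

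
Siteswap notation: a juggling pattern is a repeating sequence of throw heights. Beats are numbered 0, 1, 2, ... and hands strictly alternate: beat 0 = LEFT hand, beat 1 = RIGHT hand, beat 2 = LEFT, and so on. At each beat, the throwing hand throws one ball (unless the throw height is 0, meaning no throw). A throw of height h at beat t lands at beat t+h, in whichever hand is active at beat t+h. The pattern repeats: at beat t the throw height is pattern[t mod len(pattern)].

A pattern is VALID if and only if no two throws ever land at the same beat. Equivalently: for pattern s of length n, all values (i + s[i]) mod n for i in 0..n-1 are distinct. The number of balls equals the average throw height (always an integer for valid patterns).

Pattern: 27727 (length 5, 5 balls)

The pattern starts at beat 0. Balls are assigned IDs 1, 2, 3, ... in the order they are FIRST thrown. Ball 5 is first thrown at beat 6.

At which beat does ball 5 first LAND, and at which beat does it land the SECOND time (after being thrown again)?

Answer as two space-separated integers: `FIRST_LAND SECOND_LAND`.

Answer: 13 15

Derivation:
Beat 0 (L): throw ball1 h=2 -> lands@2:L; in-air after throw: [b1@2:L]
Beat 1 (R): throw ball2 h=7 -> lands@8:L; in-air after throw: [b1@2:L b2@8:L]
Beat 2 (L): throw ball1 h=7 -> lands@9:R; in-air after throw: [b2@8:L b1@9:R]
Beat 3 (R): throw ball3 h=2 -> lands@5:R; in-air after throw: [b3@5:R b2@8:L b1@9:R]
Beat 4 (L): throw ball4 h=7 -> lands@11:R; in-air after throw: [b3@5:R b2@8:L b1@9:R b4@11:R]
Beat 5 (R): throw ball3 h=2 -> lands@7:R; in-air after throw: [b3@7:R b2@8:L b1@9:R b4@11:R]
Beat 6 (L): throw ball5 h=7 -> lands@13:R; in-air after throw: [b3@7:R b2@8:L b1@9:R b4@11:R b5@13:R]
Beat 7 (R): throw ball3 h=7 -> lands@14:L; in-air after throw: [b2@8:L b1@9:R b4@11:R b5@13:R b3@14:L]
Beat 8 (L): throw ball2 h=2 -> lands@10:L; in-air after throw: [b1@9:R b2@10:L b4@11:R b5@13:R b3@14:L]
Beat 9 (R): throw ball1 h=7 -> lands@16:L; in-air after throw: [b2@10:L b4@11:R b5@13:R b3@14:L b1@16:L]
Beat 10 (L): throw ball2 h=2 -> lands@12:L; in-air after throw: [b4@11:R b2@12:L b5@13:R b3@14:L b1@16:L]
Beat 11 (R): throw ball4 h=7 -> lands@18:L; in-air after throw: [b2@12:L b5@13:R b3@14:L b1@16:L b4@18:L]
Beat 12 (L): throw ball2 h=7 -> lands@19:R; in-air after throw: [b5@13:R b3@14:L b1@16:L b4@18:L b2@19:R]
Beat 13 (R): throw ball5 h=2 -> lands@15:R; in-air after throw: [b3@14:L b5@15:R b1@16:L b4@18:L b2@19:R]
Ball 5: thrown@6 h=7 -> first land @13; rethrown@13 h=2 -> second land @15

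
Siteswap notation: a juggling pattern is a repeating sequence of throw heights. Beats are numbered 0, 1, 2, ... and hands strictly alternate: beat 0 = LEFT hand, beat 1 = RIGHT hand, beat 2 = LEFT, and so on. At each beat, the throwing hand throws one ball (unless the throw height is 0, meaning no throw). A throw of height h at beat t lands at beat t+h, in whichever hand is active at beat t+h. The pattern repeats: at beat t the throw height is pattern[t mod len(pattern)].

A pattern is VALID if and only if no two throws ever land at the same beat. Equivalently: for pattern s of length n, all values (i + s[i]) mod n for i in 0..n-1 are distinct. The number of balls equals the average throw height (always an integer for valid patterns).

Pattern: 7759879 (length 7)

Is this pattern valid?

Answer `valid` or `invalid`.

i=0: (i + s[i]) mod n = (0 + 7) mod 7 = 0
i=1: (i + s[i]) mod n = (1 + 7) mod 7 = 1
i=2: (i + s[i]) mod n = (2 + 5) mod 7 = 0
i=3: (i + s[i]) mod n = (3 + 9) mod 7 = 5
i=4: (i + s[i]) mod n = (4 + 8) mod 7 = 5
i=5: (i + s[i]) mod n = (5 + 7) mod 7 = 5
i=6: (i + s[i]) mod n = (6 + 9) mod 7 = 1
Residues: [0, 1, 0, 5, 5, 5, 1], distinct: False

Answer: invalid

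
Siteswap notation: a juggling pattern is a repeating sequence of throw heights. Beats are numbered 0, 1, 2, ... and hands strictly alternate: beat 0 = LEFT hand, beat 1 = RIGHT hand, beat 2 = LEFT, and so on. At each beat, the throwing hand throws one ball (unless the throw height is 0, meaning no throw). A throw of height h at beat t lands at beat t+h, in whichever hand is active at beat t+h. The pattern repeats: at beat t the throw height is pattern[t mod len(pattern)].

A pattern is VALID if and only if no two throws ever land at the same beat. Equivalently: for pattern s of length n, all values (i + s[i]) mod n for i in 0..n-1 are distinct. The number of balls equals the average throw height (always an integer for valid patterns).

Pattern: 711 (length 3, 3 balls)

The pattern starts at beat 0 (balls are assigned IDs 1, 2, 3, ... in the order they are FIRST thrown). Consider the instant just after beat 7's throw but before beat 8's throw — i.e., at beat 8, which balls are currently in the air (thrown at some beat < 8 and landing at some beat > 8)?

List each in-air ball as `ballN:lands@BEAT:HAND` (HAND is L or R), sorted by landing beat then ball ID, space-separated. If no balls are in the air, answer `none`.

Beat 0 (L): throw ball1 h=7 -> lands@7:R; in-air after throw: [b1@7:R]
Beat 1 (R): throw ball2 h=1 -> lands@2:L; in-air after throw: [b2@2:L b1@7:R]
Beat 2 (L): throw ball2 h=1 -> lands@3:R; in-air after throw: [b2@3:R b1@7:R]
Beat 3 (R): throw ball2 h=7 -> lands@10:L; in-air after throw: [b1@7:R b2@10:L]
Beat 4 (L): throw ball3 h=1 -> lands@5:R; in-air after throw: [b3@5:R b1@7:R b2@10:L]
Beat 5 (R): throw ball3 h=1 -> lands@6:L; in-air after throw: [b3@6:L b1@7:R b2@10:L]
Beat 6 (L): throw ball3 h=7 -> lands@13:R; in-air after throw: [b1@7:R b2@10:L b3@13:R]
Beat 7 (R): throw ball1 h=1 -> lands@8:L; in-air after throw: [b1@8:L b2@10:L b3@13:R]
Beat 8 (L): throw ball1 h=1 -> lands@9:R; in-air after throw: [b1@9:R b2@10:L b3@13:R]

Answer: ball2:lands@10:L ball3:lands@13:R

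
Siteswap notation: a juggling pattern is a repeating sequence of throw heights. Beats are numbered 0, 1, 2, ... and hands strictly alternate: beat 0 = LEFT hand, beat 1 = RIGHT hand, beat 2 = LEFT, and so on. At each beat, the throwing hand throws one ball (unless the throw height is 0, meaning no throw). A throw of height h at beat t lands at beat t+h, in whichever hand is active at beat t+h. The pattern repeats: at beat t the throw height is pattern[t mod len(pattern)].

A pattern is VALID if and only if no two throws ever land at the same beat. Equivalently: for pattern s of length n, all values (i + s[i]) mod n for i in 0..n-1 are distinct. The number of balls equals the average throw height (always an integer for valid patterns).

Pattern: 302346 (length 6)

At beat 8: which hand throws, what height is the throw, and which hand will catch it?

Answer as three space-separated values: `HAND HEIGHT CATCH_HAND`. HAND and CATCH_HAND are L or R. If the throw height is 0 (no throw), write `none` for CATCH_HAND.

Answer: L 2 L

Derivation:
Beat 8: 8 mod 2 = 0, so hand = L
Throw height = pattern[8 mod 6] = pattern[2] = 2
Lands at beat 8+2=10, 10 mod 2 = 0, so catch hand = L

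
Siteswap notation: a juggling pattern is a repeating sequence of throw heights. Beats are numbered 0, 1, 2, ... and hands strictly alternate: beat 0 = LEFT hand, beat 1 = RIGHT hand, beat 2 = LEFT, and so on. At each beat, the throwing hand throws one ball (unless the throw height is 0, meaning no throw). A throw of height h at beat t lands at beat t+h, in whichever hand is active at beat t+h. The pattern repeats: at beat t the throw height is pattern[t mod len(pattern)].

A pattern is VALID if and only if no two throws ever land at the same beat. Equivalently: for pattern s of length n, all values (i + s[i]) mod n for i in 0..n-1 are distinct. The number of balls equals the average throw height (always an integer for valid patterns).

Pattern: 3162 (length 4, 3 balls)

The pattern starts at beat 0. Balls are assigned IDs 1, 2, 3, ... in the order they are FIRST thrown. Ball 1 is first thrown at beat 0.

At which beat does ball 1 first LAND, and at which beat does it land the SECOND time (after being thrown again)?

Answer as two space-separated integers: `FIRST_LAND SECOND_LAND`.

Beat 0 (L): throw ball1 h=3 -> lands@3:R; in-air after throw: [b1@3:R]
Beat 1 (R): throw ball2 h=1 -> lands@2:L; in-air after throw: [b2@2:L b1@3:R]
Beat 2 (L): throw ball2 h=6 -> lands@8:L; in-air after throw: [b1@3:R b2@8:L]
Beat 3 (R): throw ball1 h=2 -> lands@5:R; in-air after throw: [b1@5:R b2@8:L]
Beat 4 (L): throw ball3 h=3 -> lands@7:R; in-air after throw: [b1@5:R b3@7:R b2@8:L]
Beat 5 (R): throw ball1 h=1 -> lands@6:L; in-air after throw: [b1@6:L b3@7:R b2@8:L]
Ball 1: thrown@0 h=3 -> first land @3; rethrown@3 h=2 -> second land @5

Answer: 3 5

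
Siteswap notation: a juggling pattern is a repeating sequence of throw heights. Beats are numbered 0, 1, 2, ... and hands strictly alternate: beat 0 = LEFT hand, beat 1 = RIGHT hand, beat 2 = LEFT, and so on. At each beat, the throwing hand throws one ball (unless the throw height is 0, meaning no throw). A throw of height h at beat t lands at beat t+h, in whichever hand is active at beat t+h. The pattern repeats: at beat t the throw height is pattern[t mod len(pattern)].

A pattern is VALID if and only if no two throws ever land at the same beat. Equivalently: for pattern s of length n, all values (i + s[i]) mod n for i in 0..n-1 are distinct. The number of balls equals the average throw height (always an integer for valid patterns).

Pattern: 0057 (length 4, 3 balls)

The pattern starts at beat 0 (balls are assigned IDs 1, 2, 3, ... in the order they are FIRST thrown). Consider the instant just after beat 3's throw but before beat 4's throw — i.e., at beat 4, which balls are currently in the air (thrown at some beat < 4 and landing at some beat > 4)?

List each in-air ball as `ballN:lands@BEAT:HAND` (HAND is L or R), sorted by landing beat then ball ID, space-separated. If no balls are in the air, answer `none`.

Answer: ball1:lands@7:R ball2:lands@10:L

Derivation:
Beat 2 (L): throw ball1 h=5 -> lands@7:R; in-air after throw: [b1@7:R]
Beat 3 (R): throw ball2 h=7 -> lands@10:L; in-air after throw: [b1@7:R b2@10:L]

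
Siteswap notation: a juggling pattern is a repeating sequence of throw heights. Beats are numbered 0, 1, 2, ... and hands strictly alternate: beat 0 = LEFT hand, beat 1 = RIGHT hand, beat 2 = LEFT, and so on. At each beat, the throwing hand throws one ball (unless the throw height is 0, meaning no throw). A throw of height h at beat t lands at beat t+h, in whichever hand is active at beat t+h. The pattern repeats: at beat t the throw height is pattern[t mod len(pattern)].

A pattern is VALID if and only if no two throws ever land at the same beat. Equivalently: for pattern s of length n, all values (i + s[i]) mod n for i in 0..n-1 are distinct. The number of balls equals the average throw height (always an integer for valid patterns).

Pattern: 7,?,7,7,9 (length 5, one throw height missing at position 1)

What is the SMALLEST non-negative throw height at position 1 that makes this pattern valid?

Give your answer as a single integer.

Answer: 0

Derivation:
i=0: (0 + 7) mod 5 = 2
i=1: s[i]=? (unknown)
i=2: (2 + 7) mod 5 = 4
i=3: (3 + 7) mod 5 = 0
i=4: (4 + 9) mod 5 = 3
Known residues: [0, 2, 3, 4]; need a permutation of 0..4, so missing residue r = 1
Need (1 + s) mod 5 = 1; smallest s = (1 - 1) mod 5 = 0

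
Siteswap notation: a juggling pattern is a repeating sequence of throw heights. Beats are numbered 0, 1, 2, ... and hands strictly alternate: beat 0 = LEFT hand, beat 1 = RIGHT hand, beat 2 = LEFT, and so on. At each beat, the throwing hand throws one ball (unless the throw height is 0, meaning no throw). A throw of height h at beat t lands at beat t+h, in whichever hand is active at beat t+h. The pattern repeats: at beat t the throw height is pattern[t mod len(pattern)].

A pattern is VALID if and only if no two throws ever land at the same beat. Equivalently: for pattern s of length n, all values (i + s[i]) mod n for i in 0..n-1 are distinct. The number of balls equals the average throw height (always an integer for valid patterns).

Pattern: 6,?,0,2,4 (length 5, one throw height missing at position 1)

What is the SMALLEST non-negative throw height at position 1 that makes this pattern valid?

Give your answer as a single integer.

Answer: 3

Derivation:
i=0: (0 + 6) mod 5 = 1
i=1: s[i]=? (unknown)
i=2: (2 + 0) mod 5 = 2
i=3: (3 + 2) mod 5 = 0
i=4: (4 + 4) mod 5 = 3
Known residues: [0, 1, 2, 3]; need a permutation of 0..4, so missing residue r = 4
Need (1 + s) mod 5 = 4; smallest s = (4 - 1) mod 5 = 3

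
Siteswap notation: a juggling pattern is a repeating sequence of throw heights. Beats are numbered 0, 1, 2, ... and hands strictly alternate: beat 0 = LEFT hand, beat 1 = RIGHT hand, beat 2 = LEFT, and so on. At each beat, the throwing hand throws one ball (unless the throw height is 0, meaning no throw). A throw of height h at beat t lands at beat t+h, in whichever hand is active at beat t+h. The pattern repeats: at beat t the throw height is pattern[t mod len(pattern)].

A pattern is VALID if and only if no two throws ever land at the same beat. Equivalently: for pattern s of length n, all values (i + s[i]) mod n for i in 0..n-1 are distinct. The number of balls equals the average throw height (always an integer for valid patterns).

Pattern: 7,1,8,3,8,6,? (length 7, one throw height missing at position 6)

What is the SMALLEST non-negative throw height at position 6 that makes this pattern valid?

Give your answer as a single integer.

i=0: (0 + 7) mod 7 = 0
i=1: (1 + 1) mod 7 = 2
i=2: (2 + 8) mod 7 = 3
i=3: (3 + 3) mod 7 = 6
i=4: (4 + 8) mod 7 = 5
i=5: (5 + 6) mod 7 = 4
i=6: s[i]=? (unknown)
Known residues: [0, 2, 3, 4, 5, 6]; need a permutation of 0..6, so missing residue r = 1
Need (6 + s) mod 7 = 1; smallest s = (1 - 6) mod 7 = 2

Answer: 2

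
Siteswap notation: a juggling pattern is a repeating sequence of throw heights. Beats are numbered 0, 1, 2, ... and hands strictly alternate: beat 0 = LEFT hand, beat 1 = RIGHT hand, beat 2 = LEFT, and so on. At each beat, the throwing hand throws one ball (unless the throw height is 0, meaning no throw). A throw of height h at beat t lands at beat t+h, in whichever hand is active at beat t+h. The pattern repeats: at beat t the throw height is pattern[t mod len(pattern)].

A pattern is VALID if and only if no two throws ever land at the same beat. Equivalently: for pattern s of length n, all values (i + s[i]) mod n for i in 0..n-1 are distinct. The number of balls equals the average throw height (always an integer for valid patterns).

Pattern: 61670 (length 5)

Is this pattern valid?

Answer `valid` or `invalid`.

i=0: (i + s[i]) mod n = (0 + 6) mod 5 = 1
i=1: (i + s[i]) mod n = (1 + 1) mod 5 = 2
i=2: (i + s[i]) mod n = (2 + 6) mod 5 = 3
i=3: (i + s[i]) mod n = (3 + 7) mod 5 = 0
i=4: (i + s[i]) mod n = (4 + 0) mod 5 = 4
Residues: [1, 2, 3, 0, 4], distinct: True

Answer: valid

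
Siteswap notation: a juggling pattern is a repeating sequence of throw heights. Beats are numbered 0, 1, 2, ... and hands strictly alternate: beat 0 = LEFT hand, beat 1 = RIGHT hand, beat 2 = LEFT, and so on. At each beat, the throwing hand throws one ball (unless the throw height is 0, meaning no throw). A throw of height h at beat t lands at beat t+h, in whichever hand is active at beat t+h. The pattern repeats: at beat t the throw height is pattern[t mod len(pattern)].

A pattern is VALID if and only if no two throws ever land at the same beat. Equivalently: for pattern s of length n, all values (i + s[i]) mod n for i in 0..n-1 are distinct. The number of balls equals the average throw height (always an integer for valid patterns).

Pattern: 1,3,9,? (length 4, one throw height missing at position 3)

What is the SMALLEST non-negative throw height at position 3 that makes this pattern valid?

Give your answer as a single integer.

i=0: (0 + 1) mod 4 = 1
i=1: (1 + 3) mod 4 = 0
i=2: (2 + 9) mod 4 = 3
i=3: s[i]=? (unknown)
Known residues: [0, 1, 3]; need a permutation of 0..3, so missing residue r = 2
Need (3 + s) mod 4 = 2; smallest s = (2 - 3) mod 4 = 3

Answer: 3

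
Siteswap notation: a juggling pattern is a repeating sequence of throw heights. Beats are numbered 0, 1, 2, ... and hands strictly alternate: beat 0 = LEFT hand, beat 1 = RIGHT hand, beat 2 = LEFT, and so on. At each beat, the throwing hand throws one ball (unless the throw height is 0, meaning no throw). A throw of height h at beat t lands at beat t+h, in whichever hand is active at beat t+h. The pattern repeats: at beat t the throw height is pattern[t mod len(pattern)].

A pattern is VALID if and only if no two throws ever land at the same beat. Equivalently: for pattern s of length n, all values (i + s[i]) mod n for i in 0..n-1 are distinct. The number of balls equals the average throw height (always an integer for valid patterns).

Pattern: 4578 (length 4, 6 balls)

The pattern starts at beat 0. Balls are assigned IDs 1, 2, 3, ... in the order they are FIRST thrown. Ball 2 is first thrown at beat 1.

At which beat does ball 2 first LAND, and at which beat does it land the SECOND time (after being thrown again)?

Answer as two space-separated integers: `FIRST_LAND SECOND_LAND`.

Beat 0 (L): throw ball1 h=4 -> lands@4:L; in-air after throw: [b1@4:L]
Beat 1 (R): throw ball2 h=5 -> lands@6:L; in-air after throw: [b1@4:L b2@6:L]
Beat 2 (L): throw ball3 h=7 -> lands@9:R; in-air after throw: [b1@4:L b2@6:L b3@9:R]
Beat 3 (R): throw ball4 h=8 -> lands@11:R; in-air after throw: [b1@4:L b2@6:L b3@9:R b4@11:R]
Beat 4 (L): throw ball1 h=4 -> lands@8:L; in-air after throw: [b2@6:L b1@8:L b3@9:R b4@11:R]
Beat 5 (R): throw ball5 h=5 -> lands@10:L; in-air after throw: [b2@6:L b1@8:L b3@9:R b5@10:L b4@11:R]
Beat 6 (L): throw ball2 h=7 -> lands@13:R; in-air after throw: [b1@8:L b3@9:R b5@10:L b4@11:R b2@13:R]
Beat 7 (R): throw ball6 h=8 -> lands@15:R; in-air after throw: [b1@8:L b3@9:R b5@10:L b4@11:R b2@13:R b6@15:R]
Beat 8 (L): throw ball1 h=4 -> lands@12:L; in-air after throw: [b3@9:R b5@10:L b4@11:R b1@12:L b2@13:R b6@15:R]
Beat 9 (R): throw ball3 h=5 -> lands@14:L; in-air after throw: [b5@10:L b4@11:R b1@12:L b2@13:R b3@14:L b6@15:R]
Beat 10 (L): throw ball5 h=7 -> lands@17:R; in-air after throw: [b4@11:R b1@12:L b2@13:R b3@14:L b6@15:R b5@17:R]
Beat 11 (R): throw ball4 h=8 -> lands@19:R; in-air after throw: [b1@12:L b2@13:R b3@14:L b6@15:R b5@17:R b4@19:R]
Beat 12 (L): throw ball1 h=4 -> lands@16:L; in-air after throw: [b2@13:R b3@14:L b6@15:R b1@16:L b5@17:R b4@19:R]
Beat 13 (R): throw ball2 h=5 -> lands@18:L; in-air after throw: [b3@14:L b6@15:R b1@16:L b5@17:R b2@18:L b4@19:R]
Ball 2: thrown@1 h=5 -> first land @6; rethrown@6 h=7 -> second land @13

Answer: 6 13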